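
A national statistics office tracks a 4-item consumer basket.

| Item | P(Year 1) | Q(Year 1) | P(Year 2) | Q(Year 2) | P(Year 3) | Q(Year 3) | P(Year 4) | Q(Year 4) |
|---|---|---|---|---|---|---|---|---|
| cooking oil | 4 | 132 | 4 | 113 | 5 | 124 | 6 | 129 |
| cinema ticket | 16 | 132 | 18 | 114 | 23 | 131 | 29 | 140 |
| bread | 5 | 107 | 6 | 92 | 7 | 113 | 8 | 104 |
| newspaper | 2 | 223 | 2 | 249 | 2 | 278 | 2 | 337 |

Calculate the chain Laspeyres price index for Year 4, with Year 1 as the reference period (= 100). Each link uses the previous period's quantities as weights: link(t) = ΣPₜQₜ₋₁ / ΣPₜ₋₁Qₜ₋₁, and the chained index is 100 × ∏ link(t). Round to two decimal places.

161.87

Link Year 1→Year 2:
ΣP(Year 2)Q(Year 1) = 4×132 + 18×132 + 6×107 + 2×223 = 528 + 2376 + 642 + 446 = 3992
ΣP(Year 1)Q(Year 1) = 4×132 + 16×132 + 5×107 + 2×223 = 528 + 2112 + 535 + 446 = 3621
link = 3992/3621 = 1.102458
Link Year 2→Year 3:
ΣP(Year 3)Q(Year 2) = 5×113 + 23×114 + 7×92 + 2×249 = 565 + 2622 + 644 + 498 = 4329
ΣP(Year 2)Q(Year 2) = 4×113 + 18×114 + 6×92 + 2×249 = 452 + 2052 + 552 + 498 = 3554
link = 4329/3554 = 1.218064
Link Year 3→Year 4:
ΣP(Year 4)Q(Year 3) = 6×124 + 29×131 + 8×113 + 2×278 = 744 + 3799 + 904 + 556 = 6003
ΣP(Year 3)Q(Year 3) = 5×124 + 23×131 + 7×113 + 2×278 = 620 + 3013 + 791 + 556 = 4980
link = 6003/4980 = 1.205422
Chained index = 100 × 1.102458 × 1.218064 × 1.205422 = 161.8718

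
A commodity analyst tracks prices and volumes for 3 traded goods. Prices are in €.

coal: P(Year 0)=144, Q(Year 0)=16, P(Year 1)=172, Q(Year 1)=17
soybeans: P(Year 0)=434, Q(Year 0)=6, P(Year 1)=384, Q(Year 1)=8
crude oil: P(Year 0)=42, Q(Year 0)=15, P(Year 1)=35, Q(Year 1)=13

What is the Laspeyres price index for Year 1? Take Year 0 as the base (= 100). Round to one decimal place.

100.8

Laspeyres price index uses base-period quantities as weights.
ΣP(Year 1)·Q(Year 0) = 172×16 + 384×6 + 35×15 = 2752 + 2304 + 525 = 5581
ΣP(Year 0)·Q(Year 0) = 144×16 + 434×6 + 42×15 = 2304 + 2604 + 630 = 5538
Index = 5581 / 5538 × 100 = 100.7765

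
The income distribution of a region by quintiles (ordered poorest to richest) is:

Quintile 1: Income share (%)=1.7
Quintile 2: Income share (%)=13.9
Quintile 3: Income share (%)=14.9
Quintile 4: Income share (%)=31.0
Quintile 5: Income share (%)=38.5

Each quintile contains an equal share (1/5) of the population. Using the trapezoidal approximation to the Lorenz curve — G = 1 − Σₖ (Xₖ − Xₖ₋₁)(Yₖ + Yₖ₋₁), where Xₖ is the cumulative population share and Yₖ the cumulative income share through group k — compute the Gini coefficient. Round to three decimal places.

0.363

Cumulative income shares Yₖ: 0.0170, 0.1560, 0.3050, 0.6150, 1.0000
Σ (Xₖ−Xₖ₋₁)(Yₖ+Yₖ₋₁) = (1/5)(0.0170+0.0000) + (1/5)(0.1560+0.0170) + (1/5)(0.3050+0.1560) + (1/5)(0.6150+0.3050) + (1/5)(1.0000+0.6150)
  = 0.0034 + 0.0346 + 0.0922 + 0.1840 + 0.3230 = 0.6372
G = 1 − 0.6372 = 0.3628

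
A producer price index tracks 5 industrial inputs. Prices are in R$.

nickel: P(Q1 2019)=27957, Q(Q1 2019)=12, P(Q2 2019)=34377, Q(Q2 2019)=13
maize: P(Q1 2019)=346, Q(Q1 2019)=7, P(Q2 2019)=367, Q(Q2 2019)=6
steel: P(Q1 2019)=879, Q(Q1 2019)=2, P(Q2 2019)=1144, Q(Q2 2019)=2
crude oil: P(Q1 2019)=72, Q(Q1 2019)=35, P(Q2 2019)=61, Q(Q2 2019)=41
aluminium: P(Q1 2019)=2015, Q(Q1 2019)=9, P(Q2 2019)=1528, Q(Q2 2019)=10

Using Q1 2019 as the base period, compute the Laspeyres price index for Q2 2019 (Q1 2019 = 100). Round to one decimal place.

120.2

Laspeyres price index uses base-period quantities as weights.
ΣP(Q2 2019)·Q(Q1 2019) = 34377×12 + 367×7 + 1144×2 + 61×35 + 1528×9 = 412524 + 2569 + 2288 + 2135 + 13752 = 433268
ΣP(Q1 2019)·Q(Q1 2019) = 27957×12 + 346×7 + 879×2 + 72×35 + 2015×9 = 335484 + 2422 + 1758 + 2520 + 18135 = 360319
Index = 433268 / 360319 × 100 = 120.2457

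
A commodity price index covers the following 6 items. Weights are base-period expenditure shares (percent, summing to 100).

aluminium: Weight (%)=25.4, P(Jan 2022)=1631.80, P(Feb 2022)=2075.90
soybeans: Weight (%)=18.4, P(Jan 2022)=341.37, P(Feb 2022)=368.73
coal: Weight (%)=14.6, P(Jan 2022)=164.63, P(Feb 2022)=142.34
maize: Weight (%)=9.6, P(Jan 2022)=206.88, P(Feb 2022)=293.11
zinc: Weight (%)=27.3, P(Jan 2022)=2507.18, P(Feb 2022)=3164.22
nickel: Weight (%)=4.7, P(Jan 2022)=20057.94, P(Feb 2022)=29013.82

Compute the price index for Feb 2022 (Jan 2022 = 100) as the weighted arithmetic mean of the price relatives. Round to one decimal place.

119.7

aluminium: 25.4 × (2075.90/1631.80) = 25.4 × 1.272153 = 32.3127
soybeans: 18.4 × (368.73/341.37) = 18.4 × 1.080148 = 19.8747
coal: 14.6 × (142.34/164.63) = 14.6 × 0.864605 = 12.6232
maize: 9.6 × (293.11/206.88) = 9.6 × 1.416812 = 13.6014
zinc: 27.3 × (3164.22/2507.18) = 27.3 × 1.262063 = 34.4543
nickel: 4.7 × (29013.82/20057.94) = 4.7 × 1.446500 = 6.7986
Index = Σ wᵢ·(p₁ᵢ/p₀ᵢ) = 32.3127 + 19.8747 + 12.6232 + 13.6014 + 34.4543 + 6.7986 = 119.6649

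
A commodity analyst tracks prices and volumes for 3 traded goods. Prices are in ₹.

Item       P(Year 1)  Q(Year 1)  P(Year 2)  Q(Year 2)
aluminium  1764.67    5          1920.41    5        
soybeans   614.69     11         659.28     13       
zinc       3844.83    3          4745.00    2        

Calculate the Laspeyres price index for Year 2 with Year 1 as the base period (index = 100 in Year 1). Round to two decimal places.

Laspeyres price index uses base-period quantities as weights.
ΣP(Year 2)·Q(Year 1) = 1920.41×5 + 659.28×11 + 4745.00×3 = 9602.05 + 7252.08 + 14235 = 31089.13
ΣP(Year 1)·Q(Year 1) = 1764.67×5 + 614.69×11 + 3844.83×3 = 8823.35 + 6761.59 + 11534.49 = 27119.43
Index = 31089.13 / 27119.43 × 100 = 114.6378

114.64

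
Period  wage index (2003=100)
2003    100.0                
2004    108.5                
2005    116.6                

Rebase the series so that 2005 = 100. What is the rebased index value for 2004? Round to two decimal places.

93.05

Rebased(2004) = 108.5 / 116.6 × 100 = 93.0532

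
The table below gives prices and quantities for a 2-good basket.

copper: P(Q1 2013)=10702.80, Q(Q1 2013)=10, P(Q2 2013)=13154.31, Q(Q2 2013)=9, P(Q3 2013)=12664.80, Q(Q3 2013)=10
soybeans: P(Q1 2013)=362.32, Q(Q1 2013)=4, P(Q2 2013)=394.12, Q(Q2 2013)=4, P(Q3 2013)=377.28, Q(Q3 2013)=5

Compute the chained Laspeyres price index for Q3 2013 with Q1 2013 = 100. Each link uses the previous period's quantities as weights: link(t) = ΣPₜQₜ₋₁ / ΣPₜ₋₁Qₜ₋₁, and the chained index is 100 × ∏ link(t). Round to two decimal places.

118.14

Link Q1 2013→Q2 2013:
ΣP(Q2 2013)Q(Q1 2013) = 13154.31×10 + 394.12×4 = 131543.1 + 1576.48 = 133119.58
ΣP(Q1 2013)Q(Q1 2013) = 10702.80×10 + 362.32×4 = 107028 + 1449.28 = 108477.28
link = 133119.58/108477.28 = 1.227166
Link Q2 2013→Q3 2013:
ΣP(Q3 2013)Q(Q2 2013) = 12664.80×9 + 377.28×4 = 113983.2 + 1509.12 = 115492.32
ΣP(Q2 2013)Q(Q2 2013) = 13154.31×9 + 394.12×4 = 118388.79 + 1576.48 = 119965.27
link = 115492.32/119965.27 = 0.962715
Chained index = 100 × 1.227166 × 0.962715 = 118.1410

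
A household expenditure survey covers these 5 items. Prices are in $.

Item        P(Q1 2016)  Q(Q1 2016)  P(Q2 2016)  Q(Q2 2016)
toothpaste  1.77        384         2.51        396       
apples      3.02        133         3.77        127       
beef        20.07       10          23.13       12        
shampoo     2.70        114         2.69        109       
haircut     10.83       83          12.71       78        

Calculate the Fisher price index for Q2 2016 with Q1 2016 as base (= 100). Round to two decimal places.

123.02

Laspeyres component (base-period weights):
ΣP(Q2 2016)Q(Q1 2016) = 2.51×384 + 3.77×133 + 23.13×10 + 2.69×114 + 12.71×83 = 963.84 + 501.41 + 231.3 + 306.66 + 1054.93 = 3058.14
ΣP(Q1 2016)Q(Q1 2016) = 1.77×384 + 3.02×133 + 20.07×10 + 2.70×114 + 10.83×83 = 679.68 + 401.66 + 200.7 + 307.8 + 898.89 = 2488.73
L = 3058.14 / 2488.73 × 100 = 122.8795
Paasche component (current-period weights):
ΣP(Q2 2016)Q(Q2 2016) = 2.51×396 + 3.77×127 + 23.13×12 + 2.69×109 + 12.71×78 = 993.96 + 478.79 + 277.56 + 293.21 + 991.38 = 3034.9
ΣP(Q1 2016)Q(Q2 2016) = 1.77×396 + 3.02×127 + 20.07×12 + 2.70×109 + 10.83×78 = 700.92 + 383.54 + 240.84 + 294.3 + 844.74 = 2464.34
P = 3034.9 / 2464.34 × 100 = 123.1526
Fisher = √(L × P) = √(122.8795 × 123.1526) = 123.0160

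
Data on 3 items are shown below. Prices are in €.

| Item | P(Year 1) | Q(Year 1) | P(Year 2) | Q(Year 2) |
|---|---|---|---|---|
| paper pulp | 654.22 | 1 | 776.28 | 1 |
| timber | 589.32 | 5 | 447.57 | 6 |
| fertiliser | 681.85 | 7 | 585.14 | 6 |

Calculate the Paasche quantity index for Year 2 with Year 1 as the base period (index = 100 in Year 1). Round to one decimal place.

98.1

Paasche quantity index uses current-period prices as weights.
ΣP(Year 2)·Q(Year 2) = 776.28×1 + 447.57×6 + 585.14×6 = 776.28 + 2685.42 + 3510.84 = 6972.54
ΣP(Year 2)·Q(Year 1) = 776.28×1 + 447.57×5 + 585.14×7 = 776.28 + 2237.85 + 4095.98 = 7110.11
Index = 6972.54 / 7110.11 × 100 = 98.0651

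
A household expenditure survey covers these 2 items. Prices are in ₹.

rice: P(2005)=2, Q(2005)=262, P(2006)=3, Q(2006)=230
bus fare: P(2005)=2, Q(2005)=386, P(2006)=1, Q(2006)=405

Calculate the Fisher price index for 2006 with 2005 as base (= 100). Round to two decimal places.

88.30

Laspeyres component (base-period weights):
ΣP(2006)Q(2005) = 3×262 + 1×386 = 786 + 386 = 1172
ΣP(2005)Q(2005) = 2×262 + 2×386 = 524 + 772 = 1296
L = 1172 / 1296 × 100 = 90.4321
Paasche component (current-period weights):
ΣP(2006)Q(2006) = 3×230 + 1×405 = 690 + 405 = 1095
ΣP(2005)Q(2006) = 2×230 + 2×405 = 460 + 810 = 1270
P = 1095 / 1270 × 100 = 86.2205
Fisher = √(L × P) = √(90.4321 × 86.2205) = 88.3012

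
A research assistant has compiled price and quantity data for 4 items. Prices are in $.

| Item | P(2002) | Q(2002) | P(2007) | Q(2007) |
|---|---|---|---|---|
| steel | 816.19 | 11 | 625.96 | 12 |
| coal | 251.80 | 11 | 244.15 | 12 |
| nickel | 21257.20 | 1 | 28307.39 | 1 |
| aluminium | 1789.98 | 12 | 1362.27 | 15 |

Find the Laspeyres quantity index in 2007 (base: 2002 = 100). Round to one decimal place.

111.8

Laspeyres quantity index uses base-period prices as weights.
ΣP(2002)·Q(2007) = 816.19×12 + 251.80×12 + 21257.20×1 + 1789.98×15 = 9794.28 + 3021.6 + 21257.2 + 26849.7 = 60922.78
ΣP(2002)·Q(2002) = 816.19×11 + 251.80×11 + 21257.20×1 + 1789.98×12 = 8978.09 + 2769.8 + 21257.2 + 21479.76 = 54484.85
Index = 60922.78 / 54484.85 × 100 = 111.8160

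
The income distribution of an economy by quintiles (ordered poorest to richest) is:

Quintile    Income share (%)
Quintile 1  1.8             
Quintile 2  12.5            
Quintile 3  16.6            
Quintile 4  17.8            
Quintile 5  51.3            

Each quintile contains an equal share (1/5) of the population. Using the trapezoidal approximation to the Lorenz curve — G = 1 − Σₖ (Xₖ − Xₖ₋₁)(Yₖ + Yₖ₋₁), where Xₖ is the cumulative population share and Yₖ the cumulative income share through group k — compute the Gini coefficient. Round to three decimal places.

Cumulative income shares Yₖ: 0.0180, 0.1430, 0.3090, 0.4870, 1.0000
Σ (Xₖ−Xₖ₋₁)(Yₖ+Yₖ₋₁) = (1/5)(0.0180+0.0000) + (1/5)(0.1430+0.0180) + (1/5)(0.3090+0.1430) + (1/5)(0.4870+0.3090) + (1/5)(1.0000+0.4870)
  = 0.0036 + 0.0322 + 0.0904 + 0.1592 + 0.2974 = 0.5828
G = 1 − 0.5828 = 0.4172

0.417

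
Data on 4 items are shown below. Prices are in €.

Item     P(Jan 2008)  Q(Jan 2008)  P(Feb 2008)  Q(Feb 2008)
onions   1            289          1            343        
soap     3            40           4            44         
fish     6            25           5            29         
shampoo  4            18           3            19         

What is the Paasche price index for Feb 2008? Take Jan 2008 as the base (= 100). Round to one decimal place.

Paasche price index uses current-period quantities as weights.
ΣP(Feb 2008)·Q(Feb 2008) = 1×343 + 4×44 + 5×29 + 3×19 = 343 + 176 + 145 + 57 = 721
ΣP(Jan 2008)·Q(Feb 2008) = 1×343 + 3×44 + 6×29 + 4×19 = 343 + 132 + 174 + 76 = 725
Index = 721 / 725 × 100 = 99.4483

99.4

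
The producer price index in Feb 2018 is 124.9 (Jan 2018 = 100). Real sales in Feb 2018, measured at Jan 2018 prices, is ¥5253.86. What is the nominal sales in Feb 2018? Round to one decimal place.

6562.1

Nominal = Real × (Index/100) = 5253.86 × (124.9/100)
        = 5253.86 × 1.249 = 6562.0711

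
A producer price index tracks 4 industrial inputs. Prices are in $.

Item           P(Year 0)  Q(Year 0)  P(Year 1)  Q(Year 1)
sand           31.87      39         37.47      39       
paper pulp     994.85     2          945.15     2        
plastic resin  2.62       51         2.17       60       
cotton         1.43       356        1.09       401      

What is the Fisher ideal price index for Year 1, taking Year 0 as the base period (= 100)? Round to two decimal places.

99.12

Laspeyres component (base-period weights):
ΣP(Year 1)Q(Year 0) = 37.47×39 + 945.15×2 + 2.17×51 + 1.09×356 = 1461.33 + 1890.3 + 110.67 + 388.04 = 3850.34
ΣP(Year 0)Q(Year 0) = 31.87×39 + 994.85×2 + 2.62×51 + 1.43×356 = 1242.93 + 1989.7 + 133.62 + 509.08 = 3875.33
L = 3850.34 / 3875.33 × 100 = 99.3552
Paasche component (current-period weights):
ΣP(Year 1)Q(Year 1) = 37.47×39 + 945.15×2 + 2.17×60 + 1.09×401 = 1461.33 + 1890.3 + 130.2 + 437.09 = 3918.92
ΣP(Year 0)Q(Year 1) = 31.87×39 + 994.85×2 + 2.62×60 + 1.43×401 = 1242.93 + 1989.7 + 157.2 + 573.43 = 3963.26
P = 3918.92 / 3963.26 × 100 = 98.8812
Fisher = √(L × P) = √(99.3552 × 98.8812) = 99.1179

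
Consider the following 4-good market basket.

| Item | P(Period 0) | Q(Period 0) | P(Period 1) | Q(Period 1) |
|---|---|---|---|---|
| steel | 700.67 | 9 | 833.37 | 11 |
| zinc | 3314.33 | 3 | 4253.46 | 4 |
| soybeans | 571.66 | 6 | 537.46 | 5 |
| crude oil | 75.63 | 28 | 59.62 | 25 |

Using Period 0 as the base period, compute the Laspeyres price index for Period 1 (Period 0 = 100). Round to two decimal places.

Laspeyres price index uses base-period quantities as weights.
ΣP(Period 1)·Q(Period 0) = 833.37×9 + 4253.46×3 + 537.46×6 + 59.62×28 = 7500.33 + 12760.38 + 3224.76 + 1669.36 = 25154.83
ΣP(Period 0)·Q(Period 0) = 700.67×9 + 3314.33×3 + 571.66×6 + 75.63×28 = 6306.03 + 9942.99 + 3429.96 + 2117.64 = 21796.62
Index = 25154.83 / 21796.62 × 100 = 115.4070

115.41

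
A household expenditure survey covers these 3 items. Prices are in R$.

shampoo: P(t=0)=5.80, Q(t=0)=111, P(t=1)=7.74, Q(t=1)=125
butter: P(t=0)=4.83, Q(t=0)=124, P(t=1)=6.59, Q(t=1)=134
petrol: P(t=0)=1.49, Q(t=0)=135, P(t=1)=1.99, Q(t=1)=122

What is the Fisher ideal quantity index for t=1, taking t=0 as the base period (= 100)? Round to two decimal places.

107.63

Laspeyres component (base-period weights):
ΣP(t=0)Q(t=1) = 5.80×125 + 4.83×134 + 1.49×122 = 725 + 647.22 + 181.78 = 1554
ΣP(t=0)Q(t=0) = 5.80×111 + 4.83×124 + 1.49×135 = 643.8 + 598.92 + 201.15 = 1443.87
L = 1554 / 1443.87 × 100 = 107.6274
Paasche component (current-period weights):
ΣP(t=1)Q(t=1) = 7.74×125 + 6.59×134 + 1.99×122 = 967.5 + 883.06 + 242.78 = 2093.34
ΣP(t=1)Q(t=0) = 7.74×111 + 6.59×124 + 1.99×135 = 859.14 + 817.16 + 268.65 = 1944.95
P = 2093.34 / 1944.95 × 100 = 107.6295
Fisher = √(L × P) = √(107.6274 × 107.6295) = 107.6285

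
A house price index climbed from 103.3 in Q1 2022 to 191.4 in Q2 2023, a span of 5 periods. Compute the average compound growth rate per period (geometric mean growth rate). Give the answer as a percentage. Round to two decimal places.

Growth factor = (191.4/103.3)^(1/5) = (1.852856)^(1/5) = 1.131275
Growth rate = 1.131275 − 1 = 0.131275 = 13.1275%

13.13%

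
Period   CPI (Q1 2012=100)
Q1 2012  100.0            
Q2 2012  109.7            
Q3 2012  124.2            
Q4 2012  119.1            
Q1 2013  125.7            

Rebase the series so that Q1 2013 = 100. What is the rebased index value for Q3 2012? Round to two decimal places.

Rebased(Q3 2012) = 124.2 / 125.7 × 100 = 98.8067

98.81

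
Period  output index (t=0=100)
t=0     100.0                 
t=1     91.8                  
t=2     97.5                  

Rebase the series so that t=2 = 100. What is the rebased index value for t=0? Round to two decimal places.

102.56

Rebased(t=0) = 100.0 / 97.5 × 100 = 102.5641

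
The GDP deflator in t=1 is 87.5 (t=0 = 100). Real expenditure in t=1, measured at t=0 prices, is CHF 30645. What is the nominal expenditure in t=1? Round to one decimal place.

26814.4

Nominal = Real × (Index/100) = 30645 × (87.5/100)
        = 30645 × 0.875 = 26814.3750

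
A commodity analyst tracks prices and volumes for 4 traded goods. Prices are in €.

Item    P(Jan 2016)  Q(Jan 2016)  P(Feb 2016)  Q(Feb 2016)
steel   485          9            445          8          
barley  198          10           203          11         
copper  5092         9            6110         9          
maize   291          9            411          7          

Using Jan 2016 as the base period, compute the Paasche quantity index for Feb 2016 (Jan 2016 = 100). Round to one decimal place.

98.4

Paasche quantity index uses current-period prices as weights.
ΣP(Feb 2016)·Q(Feb 2016) = 445×8 + 203×11 + 6110×9 + 411×7 = 3560 + 2233 + 54990 + 2877 = 63660
ΣP(Feb 2016)·Q(Jan 2016) = 445×9 + 203×10 + 6110×9 + 411×9 = 4005 + 2030 + 54990 + 3699 = 64724
Index = 63660 / 64724 × 100 = 98.3561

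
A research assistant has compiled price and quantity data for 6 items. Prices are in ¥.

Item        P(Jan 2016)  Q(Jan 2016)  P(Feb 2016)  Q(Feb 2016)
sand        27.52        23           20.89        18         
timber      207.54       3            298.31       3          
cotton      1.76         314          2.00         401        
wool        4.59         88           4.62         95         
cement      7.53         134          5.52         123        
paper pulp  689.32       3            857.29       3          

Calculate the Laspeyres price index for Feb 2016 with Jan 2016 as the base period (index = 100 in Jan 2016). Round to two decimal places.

108.18

Laspeyres price index uses base-period quantities as weights.
ΣP(Feb 2016)·Q(Jan 2016) = 20.89×23 + 298.31×3 + 2.00×314 + 4.62×88 + 5.52×134 + 857.29×3 = 480.47 + 894.93 + 628 + 406.56 + 739.68 + 2571.87 = 5721.51
ΣP(Jan 2016)·Q(Jan 2016) = 27.52×23 + 207.54×3 + 1.76×314 + 4.59×88 + 7.53×134 + 689.32×3 = 632.96 + 622.62 + 552.64 + 403.92 + 1009.02 + 2067.96 = 5289.12
Index = 5721.51 / 5289.12 × 100 = 108.1751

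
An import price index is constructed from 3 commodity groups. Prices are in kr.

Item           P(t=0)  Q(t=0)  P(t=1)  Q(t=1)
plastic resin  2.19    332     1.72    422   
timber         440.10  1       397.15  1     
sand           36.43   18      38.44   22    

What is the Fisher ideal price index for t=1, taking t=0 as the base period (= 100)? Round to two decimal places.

90.98

Laspeyres component (base-period weights):
ΣP(t=1)Q(t=0) = 1.72×332 + 397.15×1 + 38.44×18 = 571.04 + 397.15 + 691.92 = 1660.11
ΣP(t=0)Q(t=0) = 2.19×332 + 440.10×1 + 36.43×18 = 727.08 + 440.1 + 655.74 = 1822.92
L = 1660.11 / 1822.92 × 100 = 91.0687
Paasche component (current-period weights):
ΣP(t=1)Q(t=1) = 1.72×422 + 397.15×1 + 38.44×22 = 725.84 + 397.15 + 845.68 = 1968.67
ΣP(t=0)Q(t=1) = 2.19×422 + 440.10×1 + 36.43×22 = 924.18 + 440.1 + 801.46 = 2165.74
P = 1968.67 / 2165.74 × 100 = 90.9006
Fisher = √(L × P) = √(91.0687 × 90.9006) = 90.9846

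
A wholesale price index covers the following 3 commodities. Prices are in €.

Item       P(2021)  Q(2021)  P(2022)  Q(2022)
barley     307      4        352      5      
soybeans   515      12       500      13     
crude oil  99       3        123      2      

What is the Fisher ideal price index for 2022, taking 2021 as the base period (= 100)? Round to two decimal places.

100.93

Laspeyres component (base-period weights):
ΣP(2022)Q(2021) = 352×4 + 500×12 + 123×3 = 1408 + 6000 + 369 = 7777
ΣP(2021)Q(2021) = 307×4 + 515×12 + 99×3 = 1228 + 6180 + 297 = 7705
L = 7777 / 7705 × 100 = 100.9345
Paasche component (current-period weights):
ΣP(2022)Q(2022) = 352×5 + 500×13 + 123×2 = 1760 + 6500 + 246 = 8506
ΣP(2021)Q(2022) = 307×5 + 515×13 + 99×2 = 1535 + 6695 + 198 = 8428
P = 8506 / 8428 × 100 = 100.9255
Fisher = √(L × P) = √(100.9345 × 100.9255) = 100.9300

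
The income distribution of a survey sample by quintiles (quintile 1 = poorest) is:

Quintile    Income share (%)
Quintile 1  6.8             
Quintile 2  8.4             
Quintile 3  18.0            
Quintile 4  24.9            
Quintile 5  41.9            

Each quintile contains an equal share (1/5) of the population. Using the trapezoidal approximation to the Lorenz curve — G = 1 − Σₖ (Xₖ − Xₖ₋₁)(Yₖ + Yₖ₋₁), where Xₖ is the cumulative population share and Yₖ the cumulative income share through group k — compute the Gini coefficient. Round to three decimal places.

0.347

Cumulative income shares Yₖ: 0.0680, 0.1520, 0.3320, 0.5810, 1.0000
Σ (Xₖ−Xₖ₋₁)(Yₖ+Yₖ₋₁) = (1/5)(0.0680+0.0000) + (1/5)(0.1520+0.0680) + (1/5)(0.3320+0.1520) + (1/5)(0.5810+0.3320) + (1/5)(1.0000+0.5810)
  = 0.0136 + 0.0440 + 0.0968 + 0.1826 + 0.3162 = 0.6532
G = 1 − 0.6532 = 0.3468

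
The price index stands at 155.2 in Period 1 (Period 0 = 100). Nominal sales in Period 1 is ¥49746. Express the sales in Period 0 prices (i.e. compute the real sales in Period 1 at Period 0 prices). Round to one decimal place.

Real = Nominal ÷ (Index/100) = 49746 ÷ (155.2/100)
     = 49746 ÷ 1.552 = 32052.8351

32052.8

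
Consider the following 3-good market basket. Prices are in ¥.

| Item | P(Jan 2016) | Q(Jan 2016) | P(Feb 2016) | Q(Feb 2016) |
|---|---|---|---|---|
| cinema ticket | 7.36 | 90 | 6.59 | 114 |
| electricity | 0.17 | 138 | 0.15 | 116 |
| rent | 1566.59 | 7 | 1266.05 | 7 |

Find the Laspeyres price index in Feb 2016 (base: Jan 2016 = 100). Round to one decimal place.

81.3

Laspeyres price index uses base-period quantities as weights.
ΣP(Feb 2016)·Q(Jan 2016) = 6.59×90 + 0.15×138 + 1266.05×7 = 593.1 + 20.7 + 8862.35 = 9476.15
ΣP(Jan 2016)·Q(Jan 2016) = 7.36×90 + 0.17×138 + 1566.59×7 = 662.4 + 23.46 + 10966.13 = 11651.99
Index = 9476.15 / 11651.99 × 100 = 81.3265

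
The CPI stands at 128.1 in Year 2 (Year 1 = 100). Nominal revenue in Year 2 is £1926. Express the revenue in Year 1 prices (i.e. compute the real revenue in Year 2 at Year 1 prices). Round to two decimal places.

1503.51

Real = Nominal ÷ (Index/100) = 1926 ÷ (128.1/100)
     = 1926 ÷ 1.281 = 1503.5129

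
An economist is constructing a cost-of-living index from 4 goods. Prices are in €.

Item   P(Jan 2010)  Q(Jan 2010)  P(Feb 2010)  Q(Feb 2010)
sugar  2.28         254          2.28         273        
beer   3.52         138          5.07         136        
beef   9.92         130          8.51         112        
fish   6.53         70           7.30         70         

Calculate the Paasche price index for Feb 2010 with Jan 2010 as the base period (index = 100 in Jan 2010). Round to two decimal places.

104.00

Paasche price index uses current-period quantities as weights.
ΣP(Feb 2010)·Q(Feb 2010) = 2.28×273 + 5.07×136 + 8.51×112 + 7.30×70 = 622.44 + 689.52 + 953.12 + 511 = 2776.08
ΣP(Jan 2010)·Q(Feb 2010) = 2.28×273 + 3.52×136 + 9.92×112 + 6.53×70 = 622.44 + 478.72 + 1111.04 + 457.1 = 2669.3
Index = 2776.08 / 2669.3 × 100 = 104.0003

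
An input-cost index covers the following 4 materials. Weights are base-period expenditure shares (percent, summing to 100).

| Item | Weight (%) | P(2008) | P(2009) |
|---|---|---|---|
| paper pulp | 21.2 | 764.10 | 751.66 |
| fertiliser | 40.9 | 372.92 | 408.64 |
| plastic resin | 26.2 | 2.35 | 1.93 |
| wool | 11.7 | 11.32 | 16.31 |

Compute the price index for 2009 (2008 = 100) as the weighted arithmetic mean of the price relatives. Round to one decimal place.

paper pulp: 21.2 × (751.66/764.10) = 21.2 × 0.983719 = 20.8549
fertiliser: 40.9 × (408.64/372.92) = 40.9 × 1.095785 = 44.8176
plastic resin: 26.2 × (1.93/2.35) = 26.2 × 0.821277 = 21.5174
wool: 11.7 × (16.31/11.32) = 11.7 × 1.440813 = 16.8575
Index = Σ wᵢ·(p₁ᵢ/p₀ᵢ) = 20.8549 + 44.8176 + 21.5174 + 16.8575 = 104.0474

104.0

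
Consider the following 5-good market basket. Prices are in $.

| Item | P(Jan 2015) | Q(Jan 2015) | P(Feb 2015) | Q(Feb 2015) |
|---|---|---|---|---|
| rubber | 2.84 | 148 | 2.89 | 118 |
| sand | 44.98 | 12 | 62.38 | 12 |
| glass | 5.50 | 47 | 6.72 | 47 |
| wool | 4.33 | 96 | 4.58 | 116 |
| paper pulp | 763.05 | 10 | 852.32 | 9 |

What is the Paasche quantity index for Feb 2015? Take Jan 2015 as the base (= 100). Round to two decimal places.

91.89

Paasche quantity index uses current-period prices as weights.
ΣP(Feb 2015)·Q(Feb 2015) = 2.89×118 + 62.38×12 + 6.72×47 + 4.58×116 + 852.32×9 = 341.02 + 748.56 + 315.84 + 531.28 + 7670.88 = 9607.58
ΣP(Feb 2015)·Q(Jan 2015) = 2.89×148 + 62.38×12 + 6.72×47 + 4.58×96 + 852.32×10 = 427.72 + 748.56 + 315.84 + 439.68 + 8523.2 = 10455
Index = 9607.58 / 10455 × 100 = 91.8946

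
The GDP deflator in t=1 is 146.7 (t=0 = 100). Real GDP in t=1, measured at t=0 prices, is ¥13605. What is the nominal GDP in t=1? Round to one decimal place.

Nominal = Real × (Index/100) = 13605 × (146.7/100)
        = 13605 × 1.467 = 19958.5350

19958.5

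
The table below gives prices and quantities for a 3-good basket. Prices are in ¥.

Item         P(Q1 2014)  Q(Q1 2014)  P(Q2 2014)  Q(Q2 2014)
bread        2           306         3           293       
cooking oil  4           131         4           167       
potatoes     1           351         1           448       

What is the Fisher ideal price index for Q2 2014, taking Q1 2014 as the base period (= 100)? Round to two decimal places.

118.88

Laspeyres component (base-period weights):
ΣP(Q2 2014)Q(Q1 2014) = 3×306 + 4×131 + 1×351 = 918 + 524 + 351 = 1793
ΣP(Q1 2014)Q(Q1 2014) = 2×306 + 4×131 + 1×351 = 612 + 524 + 351 = 1487
L = 1793 / 1487 × 100 = 120.5783
Paasche component (current-period weights):
ΣP(Q2 2014)Q(Q2 2014) = 3×293 + 4×167 + 1×448 = 879 + 668 + 448 = 1995
ΣP(Q1 2014)Q(Q2 2014) = 2×293 + 4×167 + 1×448 = 586 + 668 + 448 = 1702
P = 1995 / 1702 × 100 = 117.2150
Fisher = √(L × P) = √(120.5783 × 117.2150) = 118.8848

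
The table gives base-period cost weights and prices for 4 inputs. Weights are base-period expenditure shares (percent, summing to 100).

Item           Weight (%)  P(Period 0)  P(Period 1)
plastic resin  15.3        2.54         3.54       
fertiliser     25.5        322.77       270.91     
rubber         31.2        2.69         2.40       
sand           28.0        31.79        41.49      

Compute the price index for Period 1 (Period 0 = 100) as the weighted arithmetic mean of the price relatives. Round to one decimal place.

107.1

plastic resin: 15.3 × (3.54/2.54) = 15.3 × 1.393701 = 21.3236
fertiliser: 25.5 × (270.91/322.77) = 25.5 × 0.839328 = 21.4029
rubber: 31.2 × (2.40/2.69) = 31.2 × 0.892193 = 27.8364
sand: 28.0 × (41.49/31.79) = 28.0 × 1.305127 = 36.5436
Index = Σ wᵢ·(p₁ᵢ/p₀ᵢ) = 21.3236 + 21.4029 + 27.8364 + 36.5436 = 107.1065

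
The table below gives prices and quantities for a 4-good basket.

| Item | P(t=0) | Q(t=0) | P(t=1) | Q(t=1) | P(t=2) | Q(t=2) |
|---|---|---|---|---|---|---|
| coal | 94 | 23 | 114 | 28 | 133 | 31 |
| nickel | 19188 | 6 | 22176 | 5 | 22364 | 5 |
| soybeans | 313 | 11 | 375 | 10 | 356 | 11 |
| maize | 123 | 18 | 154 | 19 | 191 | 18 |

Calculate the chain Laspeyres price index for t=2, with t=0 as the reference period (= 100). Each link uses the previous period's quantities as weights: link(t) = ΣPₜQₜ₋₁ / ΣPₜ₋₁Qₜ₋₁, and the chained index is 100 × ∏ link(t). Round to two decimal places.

Link t=0→t=1:
ΣP(t=1)Q(t=0) = 114×23 + 22176×6 + 375×11 + 154×18 = 2622 + 133056 + 4125 + 2772 = 142575
ΣP(t=0)Q(t=0) = 94×23 + 19188×6 + 313×11 + 123×18 = 2162 + 115128 + 3443 + 2214 = 122947
link = 142575/122947 = 1.159646
Link t=1→t=2:
ΣP(t=2)Q(t=1) = 133×28 + 22364×5 + 356×10 + 191×19 = 3724 + 111820 + 3560 + 3629 = 122733
ΣP(t=1)Q(t=1) = 114×28 + 22176×5 + 375×10 + 154×19 = 3192 + 110880 + 3750 + 2926 = 120748
link = 122733/120748 = 1.016439
Chained index = 100 × 1.159646 × 1.016439 = 117.8710

117.87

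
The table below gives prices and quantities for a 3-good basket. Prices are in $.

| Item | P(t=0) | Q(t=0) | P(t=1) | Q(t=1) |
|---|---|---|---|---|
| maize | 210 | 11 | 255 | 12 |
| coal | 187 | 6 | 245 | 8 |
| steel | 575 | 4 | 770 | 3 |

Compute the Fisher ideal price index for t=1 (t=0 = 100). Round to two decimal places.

128.00

Laspeyres component (base-period weights):
ΣP(t=1)Q(t=0) = 255×11 + 245×6 + 770×4 = 2805 + 1470 + 3080 = 7355
ΣP(t=0)Q(t=0) = 210×11 + 187×6 + 575×4 = 2310 + 1122 + 2300 = 5732
L = 7355 / 5732 × 100 = 128.3147
Paasche component (current-period weights):
ΣP(t=1)Q(t=1) = 255×12 + 245×8 + 770×3 = 3060 + 1960 + 2310 = 7330
ΣP(t=0)Q(t=1) = 210×12 + 187×8 + 575×3 = 2520 + 1496 + 1725 = 5741
P = 7330 / 5741 × 100 = 127.6781
Fisher = √(L × P) = √(128.3147 × 127.6781) = 127.9960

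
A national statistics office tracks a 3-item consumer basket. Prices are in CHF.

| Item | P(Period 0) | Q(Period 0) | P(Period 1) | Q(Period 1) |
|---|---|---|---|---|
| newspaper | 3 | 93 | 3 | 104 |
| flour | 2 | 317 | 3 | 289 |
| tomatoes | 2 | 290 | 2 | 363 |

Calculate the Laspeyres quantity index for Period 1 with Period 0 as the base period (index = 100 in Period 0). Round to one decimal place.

108.2

Laspeyres quantity index uses base-period prices as weights.
ΣP(Period 0)·Q(Period 1) = 3×104 + 2×289 + 2×363 = 312 + 578 + 726 = 1616
ΣP(Period 0)·Q(Period 0) = 3×93 + 2×317 + 2×290 = 279 + 634 + 580 = 1493
Index = 1616 / 1493 × 100 = 108.2384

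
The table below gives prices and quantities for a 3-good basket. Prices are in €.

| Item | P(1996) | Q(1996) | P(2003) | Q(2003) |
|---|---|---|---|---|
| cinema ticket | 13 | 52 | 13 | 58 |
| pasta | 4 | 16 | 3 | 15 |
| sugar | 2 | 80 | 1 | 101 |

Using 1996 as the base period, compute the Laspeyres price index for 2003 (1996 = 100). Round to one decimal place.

Laspeyres price index uses base-period quantities as weights.
ΣP(2003)·Q(1996) = 13×52 + 3×16 + 1×80 = 676 + 48 + 80 = 804
ΣP(1996)·Q(1996) = 13×52 + 4×16 + 2×80 = 676 + 64 + 160 = 900
Index = 804 / 900 × 100 = 89.3333

89.3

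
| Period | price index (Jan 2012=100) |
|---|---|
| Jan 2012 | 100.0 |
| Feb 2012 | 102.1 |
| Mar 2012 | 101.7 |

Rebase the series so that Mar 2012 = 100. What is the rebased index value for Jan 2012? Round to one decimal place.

Rebased(Jan 2012) = 100.0 / 101.7 × 100 = 98.3284

98.3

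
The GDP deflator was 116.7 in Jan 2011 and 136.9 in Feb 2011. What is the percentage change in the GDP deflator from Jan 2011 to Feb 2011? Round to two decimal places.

17.31%

Change = (136.9 − 116.7) / 116.7 × 100
       = 20.2 / 116.7 × 100 = 17.3093%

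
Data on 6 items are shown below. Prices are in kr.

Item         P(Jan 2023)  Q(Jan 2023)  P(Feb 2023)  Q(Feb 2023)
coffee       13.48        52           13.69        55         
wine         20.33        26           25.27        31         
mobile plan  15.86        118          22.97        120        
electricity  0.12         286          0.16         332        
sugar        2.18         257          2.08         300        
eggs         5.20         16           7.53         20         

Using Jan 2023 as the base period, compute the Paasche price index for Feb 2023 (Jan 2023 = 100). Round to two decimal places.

Paasche price index uses current-period quantities as weights.
ΣP(Feb 2023)·Q(Feb 2023) = 13.69×55 + 25.27×31 + 22.97×120 + 0.16×332 + 2.08×300 + 7.53×20 = 752.95 + 783.37 + 2756.4 + 53.12 + 624 + 150.6 = 5120.44
ΣP(Jan 2023)·Q(Feb 2023) = 13.48×55 + 20.33×31 + 15.86×120 + 0.12×332 + 2.18×300 + 5.20×20 = 741.4 + 630.23 + 1903.2 + 39.84 + 654 + 104 = 4072.67
Index = 5120.44 / 4072.67 × 100 = 125.7269

125.73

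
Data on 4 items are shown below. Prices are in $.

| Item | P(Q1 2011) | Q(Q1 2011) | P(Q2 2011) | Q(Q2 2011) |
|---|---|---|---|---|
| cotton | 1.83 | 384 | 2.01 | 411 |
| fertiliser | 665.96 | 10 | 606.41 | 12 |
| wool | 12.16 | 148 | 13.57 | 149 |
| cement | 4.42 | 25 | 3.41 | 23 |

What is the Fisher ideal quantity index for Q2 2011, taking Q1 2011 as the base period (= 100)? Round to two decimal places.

Laspeyres component (base-period weights):
ΣP(Q1 2011)Q(Q2 2011) = 1.83×411 + 665.96×12 + 12.16×149 + 4.42×23 = 752.13 + 7991.52 + 1811.84 + 101.66 = 10657.15
ΣP(Q1 2011)Q(Q1 2011) = 1.83×384 + 665.96×10 + 12.16×148 + 4.42×25 = 702.72 + 6659.6 + 1799.68 + 110.5 = 9272.5
L = 10657.15 / 9272.5 × 100 = 114.9329
Paasche component (current-period weights):
ΣP(Q2 2011)Q(Q2 2011) = 2.01×411 + 606.41×12 + 13.57×149 + 3.41×23 = 826.11 + 7276.92 + 2021.93 + 78.43 = 10203.39
ΣP(Q2 2011)Q(Q1 2011) = 2.01×384 + 606.41×10 + 13.57×148 + 3.41×25 = 771.84 + 6064.1 + 2008.36 + 85.25 = 8929.55
P = 10203.39 / 8929.55 × 100 = 114.2654
Fisher = √(L × P) = √(114.9329 × 114.2654) = 114.5987

114.60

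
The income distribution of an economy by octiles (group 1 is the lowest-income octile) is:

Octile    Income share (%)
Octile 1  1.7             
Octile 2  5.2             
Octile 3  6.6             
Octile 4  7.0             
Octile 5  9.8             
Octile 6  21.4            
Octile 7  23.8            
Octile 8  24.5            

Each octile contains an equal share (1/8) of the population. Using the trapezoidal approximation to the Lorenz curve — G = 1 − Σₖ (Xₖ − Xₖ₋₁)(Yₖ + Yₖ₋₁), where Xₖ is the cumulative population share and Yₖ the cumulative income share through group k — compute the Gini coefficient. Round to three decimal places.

0.375

Cumulative income shares Yₖ: 0.0170, 0.0690, 0.1350, 0.2050, 0.3030, 0.5170, 0.7550, 1.0000
Σ (Xₖ−Xₖ₋₁)(Yₖ+Yₖ₋₁) = (1/8)(0.0170+0.0000) + (1/8)(0.0690+0.0170) + (1/8)(0.1350+0.0690) + (1/8)(0.2050+0.1350) + (1/8)(0.3030+0.2050) + (1/8)(0.5170+0.3030) + (1/8)(0.7550+0.5170) + (1/8)(1.0000+0.7550)
  = 0.0021 + 0.0108 + 0.0255 + 0.0425 + 0.0635 + 0.1025 + 0.1590 + 0.2194 = 0.6252
G = 1 − 0.6252 = 0.3748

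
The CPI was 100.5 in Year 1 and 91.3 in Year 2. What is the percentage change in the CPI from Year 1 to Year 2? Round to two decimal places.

-9.15%

Change = (91.3 − 100.5) / 100.5 × 100
       = -9.2 / 100.5 × 100 = -9.1542%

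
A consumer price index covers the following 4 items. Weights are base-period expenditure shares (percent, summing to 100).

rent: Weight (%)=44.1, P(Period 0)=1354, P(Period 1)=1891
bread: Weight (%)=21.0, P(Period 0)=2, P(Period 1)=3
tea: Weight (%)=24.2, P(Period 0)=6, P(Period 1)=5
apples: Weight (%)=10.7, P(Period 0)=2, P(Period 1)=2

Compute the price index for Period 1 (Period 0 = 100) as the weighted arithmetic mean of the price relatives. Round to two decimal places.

rent: 44.1 × (1891/1354) = 44.1 × 1.396603 = 61.5902
bread: 21.0 × (3/2) = 21.0 × 1.500000 = 31.5000
tea: 24.2 × (5/6) = 24.2 × 0.833333 = 20.1667
apples: 10.7 × (2/2) = 10.7 × 1.000000 = 10.7000
Index = Σ wᵢ·(p₁ᵢ/p₀ᵢ) = 61.5902 + 31.5000 + 20.1667 + 10.7000 = 123.9568

123.96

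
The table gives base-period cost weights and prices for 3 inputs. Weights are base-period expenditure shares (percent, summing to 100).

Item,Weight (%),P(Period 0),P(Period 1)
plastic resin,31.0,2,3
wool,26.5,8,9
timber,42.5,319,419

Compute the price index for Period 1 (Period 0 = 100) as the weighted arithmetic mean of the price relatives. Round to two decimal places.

132.14

plastic resin: 31.0 × (3/2) = 31.0 × 1.500000 = 46.5000
wool: 26.5 × (9/8) = 26.5 × 1.125000 = 29.8125
timber: 42.5 × (419/319) = 42.5 × 1.313480 = 55.8229
Index = Σ wᵢ·(p₁ᵢ/p₀ᵢ) = 46.5000 + 29.8125 + 55.8229 = 132.1354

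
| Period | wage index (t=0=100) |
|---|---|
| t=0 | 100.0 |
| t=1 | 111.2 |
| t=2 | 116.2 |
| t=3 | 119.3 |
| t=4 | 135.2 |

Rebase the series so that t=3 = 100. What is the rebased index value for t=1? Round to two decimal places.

93.21

Rebased(t=1) = 111.2 / 119.3 × 100 = 93.2104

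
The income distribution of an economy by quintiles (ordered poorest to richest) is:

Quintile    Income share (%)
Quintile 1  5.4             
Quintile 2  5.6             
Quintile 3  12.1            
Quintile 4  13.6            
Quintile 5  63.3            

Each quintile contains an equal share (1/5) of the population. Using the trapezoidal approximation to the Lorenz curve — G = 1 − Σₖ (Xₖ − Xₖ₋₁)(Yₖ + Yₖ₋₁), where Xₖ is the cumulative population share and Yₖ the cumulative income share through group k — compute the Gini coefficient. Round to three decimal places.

Cumulative income shares Yₖ: 0.0540, 0.1100, 0.2310, 0.3670, 1.0000
Σ (Xₖ−Xₖ₋₁)(Yₖ+Yₖ₋₁) = (1/5)(0.0540+0.0000) + (1/5)(0.1100+0.0540) + (1/5)(0.2310+0.1100) + (1/5)(0.3670+0.2310) + (1/5)(1.0000+0.3670)
  = 0.0108 + 0.0328 + 0.0682 + 0.1196 + 0.2734 = 0.5048
G = 1 − 0.5048 = 0.4952

0.495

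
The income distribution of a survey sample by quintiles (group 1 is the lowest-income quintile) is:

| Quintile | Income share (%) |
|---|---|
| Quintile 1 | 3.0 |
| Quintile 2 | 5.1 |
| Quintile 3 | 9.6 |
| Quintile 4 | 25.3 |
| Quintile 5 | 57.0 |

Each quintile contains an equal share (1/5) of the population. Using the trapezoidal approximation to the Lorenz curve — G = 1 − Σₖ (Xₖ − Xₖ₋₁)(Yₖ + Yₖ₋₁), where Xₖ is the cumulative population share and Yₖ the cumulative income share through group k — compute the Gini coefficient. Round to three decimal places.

0.513

Cumulative income shares Yₖ: 0.0300, 0.0810, 0.1770, 0.4300, 1.0000
Σ (Xₖ−Xₖ₋₁)(Yₖ+Yₖ₋₁) = (1/5)(0.0300+0.0000) + (1/5)(0.0810+0.0300) + (1/5)(0.1770+0.0810) + (1/5)(0.4300+0.1770) + (1/5)(1.0000+0.4300)
  = 0.0060 + 0.0222 + 0.0516 + 0.1214 + 0.2860 = 0.4872
G = 1 − 0.4872 = 0.5128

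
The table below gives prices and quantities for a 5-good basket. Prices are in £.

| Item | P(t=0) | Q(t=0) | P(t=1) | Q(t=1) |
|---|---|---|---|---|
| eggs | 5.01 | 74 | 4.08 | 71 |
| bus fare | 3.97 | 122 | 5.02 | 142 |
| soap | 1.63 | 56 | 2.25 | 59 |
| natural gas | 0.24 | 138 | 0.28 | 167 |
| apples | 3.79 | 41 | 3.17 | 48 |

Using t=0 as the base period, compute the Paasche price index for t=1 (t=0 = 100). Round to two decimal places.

Paasche price index uses current-period quantities as weights.
ΣP(t=1)·Q(t=1) = 4.08×71 + 5.02×142 + 2.25×59 + 0.28×167 + 3.17×48 = 289.68 + 712.84 + 132.75 + 46.76 + 152.16 = 1334.19
ΣP(t=0)·Q(t=1) = 5.01×71 + 3.97×142 + 1.63×59 + 0.24×167 + 3.79×48 = 355.71 + 563.74 + 96.17 + 40.08 + 181.92 = 1237.62
Index = 1334.19 / 1237.62 × 100 = 107.8029

107.80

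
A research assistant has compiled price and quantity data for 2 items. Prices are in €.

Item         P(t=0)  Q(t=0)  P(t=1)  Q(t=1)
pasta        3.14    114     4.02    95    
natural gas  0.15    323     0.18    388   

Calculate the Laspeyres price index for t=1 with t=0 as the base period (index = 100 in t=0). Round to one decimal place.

127.1

Laspeyres price index uses base-period quantities as weights.
ΣP(t=1)·Q(t=0) = 4.02×114 + 0.18×323 = 458.28 + 58.14 = 516.42
ΣP(t=0)·Q(t=0) = 3.14×114 + 0.15×323 = 357.96 + 48.45 = 406.41
Index = 516.42 / 406.41 × 100 = 127.0687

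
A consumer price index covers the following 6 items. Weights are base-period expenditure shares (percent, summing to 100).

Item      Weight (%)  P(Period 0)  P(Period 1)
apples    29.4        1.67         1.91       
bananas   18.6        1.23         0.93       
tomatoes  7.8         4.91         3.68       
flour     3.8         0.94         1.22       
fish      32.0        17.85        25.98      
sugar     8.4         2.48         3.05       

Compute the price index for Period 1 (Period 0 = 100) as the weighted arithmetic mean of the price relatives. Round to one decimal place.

apples: 29.4 × (1.91/1.67) = 29.4 × 1.143713 = 33.6251
bananas: 18.6 × (0.93/1.23) = 18.6 × 0.756098 = 14.0634
tomatoes: 7.8 × (3.68/4.91) = 7.8 × 0.749491 = 5.8460
flour: 3.8 × (1.22/0.94) = 3.8 × 1.297872 = 4.9319
fish: 32.0 × (25.98/17.85) = 32.0 × 1.455462 = 46.5748
sugar: 8.4 × (3.05/2.48) = 8.4 × 1.229839 = 10.3306
Index = Σ wᵢ·(p₁ᵢ/p₀ᵢ) = 33.6251 + 14.0634 + 5.8460 + 4.9319 + 46.5748 + 10.3306 = 115.3719

115.4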